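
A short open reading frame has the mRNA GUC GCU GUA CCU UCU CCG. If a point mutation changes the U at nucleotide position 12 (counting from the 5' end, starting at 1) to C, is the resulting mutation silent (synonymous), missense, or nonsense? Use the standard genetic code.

Position 12 falls in codon 4: CCU → Pro.
After the substitution the codon is CCC → Pro.
Both encode Pro, so the change is synonymous.

silent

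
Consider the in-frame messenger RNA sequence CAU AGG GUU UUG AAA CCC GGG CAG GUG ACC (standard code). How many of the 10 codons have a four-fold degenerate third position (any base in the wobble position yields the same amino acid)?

Codon 1 CAU (His): third position 2-fold.
Codon 2 AGG (Arg): third position 2-fold.
Codon 3 GUU (Val): third position 4-fold.
Codon 4 UUG (Leu): third position 2-fold.
Codon 5 AAA (Lys): third position 2-fold.
Codon 6 CCC (Pro): third position 4-fold.
Codon 7 GGG (Gly): third position 4-fold.
Codon 8 CAG (Gln): third position 2-fold.
Codon 9 GUG (Val): third position 4-fold.
Codon 10 ACC (Thr): third position 4-fold.
Four-fold degenerate third positions: 5.

5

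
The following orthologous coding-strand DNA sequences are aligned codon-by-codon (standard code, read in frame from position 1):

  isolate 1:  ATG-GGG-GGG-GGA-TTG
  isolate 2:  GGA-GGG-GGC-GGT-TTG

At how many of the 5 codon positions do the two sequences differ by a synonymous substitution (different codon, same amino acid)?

2

Codon 1: ATG Met / GGA Gly — nonsynonymous.
Codon 2: GGG Gly / GGG Gly — identical.
Codon 3: GGG Gly / GGC Gly — synonymous.
Codon 4: GGA Gly / GGT Gly — synonymous.
Codon 5: TTG Leu / TTG Leu — identical.
Synonymous differences: 2.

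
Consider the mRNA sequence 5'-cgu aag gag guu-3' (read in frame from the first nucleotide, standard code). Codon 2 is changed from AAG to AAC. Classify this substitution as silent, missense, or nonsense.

missense

Position 6 falls in codon 2: AAG → Lys.
After the substitution the codon is AAC → Asn.
Lys ≠ Asn, so this is a missense mutation.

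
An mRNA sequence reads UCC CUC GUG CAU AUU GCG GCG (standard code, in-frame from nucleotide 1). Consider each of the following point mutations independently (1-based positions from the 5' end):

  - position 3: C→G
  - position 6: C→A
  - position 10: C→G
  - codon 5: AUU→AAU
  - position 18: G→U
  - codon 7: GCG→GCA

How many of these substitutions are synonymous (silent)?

Codon 1: UCC (Ser) → UCG (Ser) — synonymous.
Codon 2: CUC (Leu) → CUA (Leu) — synonymous.
Codon 4: CAU (His) → GAU (Asp) — missense.
Codon 5: AUU (Ile) → AAU (Asn) — missense.
Codon 6: GCG (Ala) → GCU (Ala) — synonymous.
Codon 7: GCG (Ala) → GCA (Ala) — synonymous.
Synonymous: 4 of 6.

4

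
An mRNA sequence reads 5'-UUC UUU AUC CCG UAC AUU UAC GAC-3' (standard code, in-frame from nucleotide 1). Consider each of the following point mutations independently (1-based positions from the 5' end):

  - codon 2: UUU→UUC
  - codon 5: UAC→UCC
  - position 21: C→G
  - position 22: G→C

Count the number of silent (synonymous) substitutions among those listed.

1

Codon 2: UUU (Phe) → UUC (Phe) — synonymous.
Codon 5: UAC (Tyr) → UCC (Ser) — missense.
Codon 7: UAC (Tyr) → UAG (Stop) — nonsense.
Codon 8: GAC (Asp) → CAC (His) — missense.
Synonymous: 1 of 4.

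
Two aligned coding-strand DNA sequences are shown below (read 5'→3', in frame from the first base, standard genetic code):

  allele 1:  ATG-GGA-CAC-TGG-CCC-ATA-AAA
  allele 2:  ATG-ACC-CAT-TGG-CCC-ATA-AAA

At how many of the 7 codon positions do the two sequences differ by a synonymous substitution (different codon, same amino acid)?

1

Codon 1: ATG Met / ATG Met — identical.
Codon 2: GGA Gly / ACC Thr — nonsynonymous.
Codon 3: CAC His / CAT His — synonymous.
Codon 4: TGG Trp / TGG Trp — identical.
Codon 5: CCC Pro / CCC Pro — identical.
Codon 6: ATA Ile / ATA Ile — identical.
Codon 7: AAA Lys / AAA Lys — identical.
Synonymous differences: 1.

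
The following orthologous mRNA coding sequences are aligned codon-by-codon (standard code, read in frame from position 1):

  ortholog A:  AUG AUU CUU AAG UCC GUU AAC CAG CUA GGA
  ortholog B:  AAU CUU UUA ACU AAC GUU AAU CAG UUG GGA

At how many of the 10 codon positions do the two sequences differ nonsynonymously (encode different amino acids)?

Codon 1: AUG Met / AAU Asn — nonsynonymous.
Codon 2: AUU Ile / CUU Leu — nonsynonymous.
Codon 3: CUU Leu / UUA Leu — synonymous.
Codon 4: AAG Lys / ACU Thr — nonsynonymous.
Codon 5: UCC Ser / AAC Asn — nonsynonymous.
Codon 6: GUU Val / GUU Val — identical.
Codon 7: AAC Asn / AAU Asn — synonymous.
Codon 8: CAG Gln / CAG Gln — identical.
Codon 9: CUA Leu / UUG Leu — synonymous.
Codon 10: GGA Gly / GGA Gly — identical.
Nonsynonymous differences: 4.

4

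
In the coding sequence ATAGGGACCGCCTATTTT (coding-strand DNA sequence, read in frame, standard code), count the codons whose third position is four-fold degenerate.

Codon 1 ATA (Ile): third position 3-fold.
Codon 2 GGG (Gly): third position 4-fold.
Codon 3 ACC (Thr): third position 4-fold.
Codon 4 GCC (Ala): third position 4-fold.
Codon 5 TAT (Tyr): third position 2-fold.
Codon 6 TTT (Phe): third position 2-fold.
Four-fold degenerate third positions: 3.

3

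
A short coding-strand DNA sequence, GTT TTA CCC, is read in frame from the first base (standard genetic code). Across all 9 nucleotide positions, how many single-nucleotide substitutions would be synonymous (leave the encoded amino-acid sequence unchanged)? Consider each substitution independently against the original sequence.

8

Codon 1 (GTT, Val): 3 synonymous substitutions.
Codon 2 (TTA, Leu): 2 synonymous substitutions.
Codon 3 (CCC, Pro): 3 synonymous substitutions.
Total: 3 + 2 + 3 = 8.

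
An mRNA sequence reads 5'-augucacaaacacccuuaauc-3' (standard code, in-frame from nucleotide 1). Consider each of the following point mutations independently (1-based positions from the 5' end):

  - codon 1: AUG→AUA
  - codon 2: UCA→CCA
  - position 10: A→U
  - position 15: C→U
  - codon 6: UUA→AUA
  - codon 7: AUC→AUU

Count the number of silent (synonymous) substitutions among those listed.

Codon 1: AUG (Met) → AUA (Ile) — missense.
Codon 2: UCA (Ser) → CCA (Pro) — missense.
Codon 4: ACA (Thr) → UCA (Ser) — missense.
Codon 5: CCC (Pro) → CCU (Pro) — synonymous.
Codon 6: UUA (Leu) → AUA (Ile) — missense.
Codon 7: AUC (Ile) → AUU (Ile) — synonymous.
Synonymous: 2 of 6.

2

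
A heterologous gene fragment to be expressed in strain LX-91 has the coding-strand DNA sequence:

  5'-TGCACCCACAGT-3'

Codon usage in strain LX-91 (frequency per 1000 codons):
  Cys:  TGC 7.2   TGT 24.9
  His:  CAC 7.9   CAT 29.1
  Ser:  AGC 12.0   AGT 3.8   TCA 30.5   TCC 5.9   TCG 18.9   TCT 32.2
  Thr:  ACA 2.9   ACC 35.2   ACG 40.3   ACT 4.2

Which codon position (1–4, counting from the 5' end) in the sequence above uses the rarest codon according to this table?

4

Codon 1 TGC (Cys): 7.2 per 1000.
Codon 2 ACC (Thr): 35.2 per 1000.
Codon 3 CAC (His): 7.9 per 1000.
Codon 4 AGT (Ser): 3.8 per 1000.
Lowest frequency is 3.8 at codon 4.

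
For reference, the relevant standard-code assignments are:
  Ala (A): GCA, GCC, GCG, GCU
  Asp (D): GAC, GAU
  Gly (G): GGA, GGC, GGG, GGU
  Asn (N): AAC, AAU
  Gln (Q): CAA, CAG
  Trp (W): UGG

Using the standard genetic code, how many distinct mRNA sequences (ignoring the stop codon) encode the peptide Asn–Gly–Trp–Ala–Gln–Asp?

128

Asn: 2 codons.
Gly: 4 codons.
Trp: 1 codon.
Ala: 4 codons.
Gln: 2 codons.
Asp: 2 codons.
2 × 4 × 1 × 4 × 2 × 2 = 128.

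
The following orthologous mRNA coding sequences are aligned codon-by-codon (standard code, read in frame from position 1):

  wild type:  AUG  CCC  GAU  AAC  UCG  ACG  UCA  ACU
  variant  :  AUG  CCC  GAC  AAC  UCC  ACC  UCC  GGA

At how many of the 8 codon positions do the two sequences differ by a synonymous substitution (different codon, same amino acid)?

Codon 1: AUG Met / AUG Met — identical.
Codon 2: CCC Pro / CCC Pro — identical.
Codon 3: GAU Asp / GAC Asp — synonymous.
Codon 4: AAC Asn / AAC Asn — identical.
Codon 5: UCG Ser / UCC Ser — synonymous.
Codon 6: ACG Thr / ACC Thr — synonymous.
Codon 7: UCA Ser / UCC Ser — synonymous.
Codon 8: ACU Thr / GGA Gly — nonsynonymous.
Synonymous differences: 4.

4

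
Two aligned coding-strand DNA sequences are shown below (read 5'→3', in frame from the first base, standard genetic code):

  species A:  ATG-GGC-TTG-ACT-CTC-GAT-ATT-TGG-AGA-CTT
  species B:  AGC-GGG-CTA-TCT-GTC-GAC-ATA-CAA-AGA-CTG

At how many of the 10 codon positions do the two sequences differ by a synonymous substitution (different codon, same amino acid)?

5

Codon 1: ATG Met / AGC Ser — nonsynonymous.
Codon 2: GGC Gly / GGG Gly — synonymous.
Codon 3: TTG Leu / CTA Leu — synonymous.
Codon 4: ACT Thr / TCT Ser — nonsynonymous.
Codon 5: CTC Leu / GTC Val — nonsynonymous.
Codon 6: GAT Asp / GAC Asp — synonymous.
Codon 7: ATT Ile / ATA Ile — synonymous.
Codon 8: TGG Trp / CAA Gln — nonsynonymous.
Codon 9: AGA Arg / AGA Arg — identical.
Codon 10: CTT Leu / CTG Leu — synonymous.
Synonymous differences: 5.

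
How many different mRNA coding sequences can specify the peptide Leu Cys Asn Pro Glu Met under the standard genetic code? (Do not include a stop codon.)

192

Leu: 6 codons.
Cys: 2 codons.
Asn: 2 codons.
Pro: 4 codons.
Glu: 2 codons.
Met: 1 codon.
6 × 2 × 2 × 4 × 2 × 1 = 192.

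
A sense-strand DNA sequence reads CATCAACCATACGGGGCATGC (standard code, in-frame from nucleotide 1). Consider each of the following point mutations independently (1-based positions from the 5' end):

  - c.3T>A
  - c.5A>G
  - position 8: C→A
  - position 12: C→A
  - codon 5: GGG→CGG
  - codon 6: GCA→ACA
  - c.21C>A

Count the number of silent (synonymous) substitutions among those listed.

Codon 1: CAT (His) → CAA (Gln) — missense.
Codon 2: CAA (Gln) → CGA (Arg) — missense.
Codon 3: CCA (Pro) → CAA (Gln) — missense.
Codon 4: TAC (Tyr) → TAA (Stop) — nonsense.
Codon 5: GGG (Gly) → CGG (Arg) — missense.
Codon 6: GCA (Ala) → ACA (Thr) — missense.
Codon 7: TGC (Cys) → TGA (Stop) — nonsense.
Synonymous: 0 of 7.

0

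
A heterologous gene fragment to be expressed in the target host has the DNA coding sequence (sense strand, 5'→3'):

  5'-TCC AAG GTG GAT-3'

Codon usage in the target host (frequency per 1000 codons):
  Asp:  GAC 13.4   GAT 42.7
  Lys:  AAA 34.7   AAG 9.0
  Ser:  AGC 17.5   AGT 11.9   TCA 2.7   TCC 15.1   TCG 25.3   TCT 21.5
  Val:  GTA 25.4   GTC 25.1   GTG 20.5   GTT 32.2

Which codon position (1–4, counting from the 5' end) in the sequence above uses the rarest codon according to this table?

Codon 1 TCC (Ser): 15.1 per 1000.
Codon 2 AAG (Lys): 9.0 per 1000.
Codon 3 GTG (Val): 20.5 per 1000.
Codon 4 GAT (Asp): 42.7 per 1000.
Lowest frequency is 9.0 at codon 2.

2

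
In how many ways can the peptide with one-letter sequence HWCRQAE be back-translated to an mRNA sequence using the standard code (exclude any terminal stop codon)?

384

His: 2 codons.
Trp: 1 codon.
Cys: 2 codons.
Arg: 6 codons.
Gln: 2 codons.
Ala: 4 codons.
Glu: 2 codons.
2 × 1 × 2 × 6 × 2 × 4 × 2 = 384.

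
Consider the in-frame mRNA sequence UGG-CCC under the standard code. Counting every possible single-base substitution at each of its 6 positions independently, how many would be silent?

Codon 1 (UGG, Trp): 0 synonymous substitutions.
Codon 2 (CCC, Pro): 3 synonymous substitutions.
Total: 0 + 3 = 3.

3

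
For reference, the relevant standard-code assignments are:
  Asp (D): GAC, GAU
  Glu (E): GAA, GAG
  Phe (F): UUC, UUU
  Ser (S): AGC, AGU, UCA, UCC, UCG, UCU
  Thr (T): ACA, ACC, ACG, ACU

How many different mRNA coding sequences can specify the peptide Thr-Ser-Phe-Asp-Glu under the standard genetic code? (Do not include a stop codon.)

Thr: 4 codons.
Ser: 6 codons.
Phe: 2 codons.
Asp: 2 codons.
Glu: 2 codons.
4 × 6 × 2 × 2 × 2 = 192.

192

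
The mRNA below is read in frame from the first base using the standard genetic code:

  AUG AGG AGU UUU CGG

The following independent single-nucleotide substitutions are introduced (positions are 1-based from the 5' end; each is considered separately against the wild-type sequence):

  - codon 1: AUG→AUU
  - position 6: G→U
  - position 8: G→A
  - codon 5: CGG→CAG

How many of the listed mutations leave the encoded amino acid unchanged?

Codon 1: AUG (Met) → AUU (Ile) — missense.
Codon 2: AGG (Arg) → AGU (Ser) — missense.
Codon 3: AGU (Ser) → AAU (Asn) — missense.
Codon 5: CGG (Arg) → CAG (Gln) — missense.
Synonymous: 0 of 4.

0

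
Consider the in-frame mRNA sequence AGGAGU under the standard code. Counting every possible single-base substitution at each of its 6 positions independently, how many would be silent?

3

Codon 1 (AGG, Arg): 2 synonymous substitutions.
Codon 2 (AGU, Ser): 1 synonymous substitution.
Total: 2 + 1 = 3.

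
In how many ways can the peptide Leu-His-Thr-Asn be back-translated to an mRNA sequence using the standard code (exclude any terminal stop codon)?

96

Leu: 6 codons.
His: 2 codons.
Thr: 4 codons.
Asn: 2 codons.
6 × 2 × 4 × 2 = 96.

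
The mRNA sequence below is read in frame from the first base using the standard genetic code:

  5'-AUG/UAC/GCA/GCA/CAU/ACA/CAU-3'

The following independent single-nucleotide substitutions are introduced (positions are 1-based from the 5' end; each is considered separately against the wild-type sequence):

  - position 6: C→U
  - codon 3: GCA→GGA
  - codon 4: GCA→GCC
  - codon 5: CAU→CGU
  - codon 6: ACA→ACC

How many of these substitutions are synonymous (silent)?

Codon 2: UAC (Tyr) → UAU (Tyr) — synonymous.
Codon 3: GCA (Ala) → GGA (Gly) — missense.
Codon 4: GCA (Ala) → GCC (Ala) — synonymous.
Codon 5: CAU (His) → CGU (Arg) — missense.
Codon 6: ACA (Thr) → ACC (Thr) — synonymous.
Synonymous: 3 of 5.

3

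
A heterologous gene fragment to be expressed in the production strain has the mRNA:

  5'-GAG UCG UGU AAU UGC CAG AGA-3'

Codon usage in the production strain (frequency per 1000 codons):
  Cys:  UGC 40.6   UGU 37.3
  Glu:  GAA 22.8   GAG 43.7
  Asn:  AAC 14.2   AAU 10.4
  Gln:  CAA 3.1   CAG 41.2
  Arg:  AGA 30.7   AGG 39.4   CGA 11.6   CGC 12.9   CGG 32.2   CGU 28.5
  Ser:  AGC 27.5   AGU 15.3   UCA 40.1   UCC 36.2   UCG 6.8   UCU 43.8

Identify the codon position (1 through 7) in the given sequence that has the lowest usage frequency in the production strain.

2

Codon 1 GAG (Glu): 43.7 per 1000.
Codon 2 UCG (Ser): 6.8 per 1000.
Codon 3 UGU (Cys): 37.3 per 1000.
Codon 4 AAU (Asn): 10.4 per 1000.
Codon 5 UGC (Cys): 40.6 per 1000.
Codon 6 CAG (Gln): 41.2 per 1000.
Codon 7 AGA (Arg): 30.7 per 1000.
Lowest frequency is 6.8 at codon 2.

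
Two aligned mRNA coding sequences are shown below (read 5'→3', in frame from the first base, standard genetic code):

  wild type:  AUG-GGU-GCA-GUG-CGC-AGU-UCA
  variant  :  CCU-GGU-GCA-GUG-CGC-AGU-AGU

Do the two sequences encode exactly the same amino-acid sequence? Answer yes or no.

no

Codon 1: AUG Met / CCU Pro — nonsynonymous.
Codon 2: GGU Gly / GGU Gly — identical.
Codon 3: GCA Ala / GCA Ala — identical.
Codon 4: GUG Val / GUG Val — identical.
Codon 5: CGC Arg / CGC Arg — identical.
Codon 6: AGU Ser / AGU Ser — identical.
Codon 7: UCA Ser / AGU Ser — synonymous.
Nonsynonymous differences: 1 → different protein.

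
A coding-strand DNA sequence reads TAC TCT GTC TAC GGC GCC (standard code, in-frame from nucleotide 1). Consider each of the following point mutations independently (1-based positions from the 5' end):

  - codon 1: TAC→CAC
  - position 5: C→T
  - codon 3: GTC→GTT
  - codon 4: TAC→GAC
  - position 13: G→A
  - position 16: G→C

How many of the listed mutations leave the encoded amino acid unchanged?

Codon 1: TAC (Tyr) → CAC (His) — missense.
Codon 2: TCT (Ser) → TTT (Phe) — missense.
Codon 3: GTC (Val) → GTT (Val) — synonymous.
Codon 4: TAC (Tyr) → GAC (Asp) — missense.
Codon 5: GGC (Gly) → AGC (Ser) — missense.
Codon 6: GCC (Ala) → CCC (Pro) — missense.
Synonymous: 1 of 6.

1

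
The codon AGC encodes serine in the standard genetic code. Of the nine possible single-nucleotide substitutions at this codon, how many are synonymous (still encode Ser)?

Position 1: none → 0 synonymous.
Position 2: none → 0 synonymous.
Position 3: AGU → 1 synonymous.
Total: 0 + 0 + 1 = 1.

1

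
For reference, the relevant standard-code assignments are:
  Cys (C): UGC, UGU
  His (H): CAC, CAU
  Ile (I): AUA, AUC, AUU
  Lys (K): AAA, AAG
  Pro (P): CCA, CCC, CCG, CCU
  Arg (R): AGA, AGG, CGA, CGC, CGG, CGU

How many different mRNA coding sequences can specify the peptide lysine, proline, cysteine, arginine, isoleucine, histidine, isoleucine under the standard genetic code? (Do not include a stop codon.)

Lys: 2 codons.
Pro: 4 codons.
Cys: 2 codons.
Arg: 6 codons.
Ile: 3 codons.
His: 2 codons.
Ile: 3 codons.
2 × 4 × 2 × 6 × 3 × 2 × 3 = 1728.

1728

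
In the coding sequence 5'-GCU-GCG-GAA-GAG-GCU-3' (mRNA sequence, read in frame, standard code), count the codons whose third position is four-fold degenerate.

Codon 1 GCU (Ala): third position 4-fold.
Codon 2 GCG (Ala): third position 4-fold.
Codon 3 GAA (Glu): third position 2-fold.
Codon 4 GAG (Glu): third position 2-fold.
Codon 5 GCU (Ala): third position 4-fold.
Four-fold degenerate third positions: 3.

3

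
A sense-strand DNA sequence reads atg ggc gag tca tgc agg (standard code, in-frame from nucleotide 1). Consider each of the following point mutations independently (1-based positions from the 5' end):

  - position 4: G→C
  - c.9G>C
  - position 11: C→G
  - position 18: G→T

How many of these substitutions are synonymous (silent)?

0

Codon 2: GGC (Gly) → CGC (Arg) — missense.
Codon 3: GAG (Glu) → GAC (Asp) — missense.
Codon 4: TCA (Ser) → TGA (Stop) — nonsense.
Codon 6: AGG (Arg) → AGT (Ser) — missense.
Synonymous: 0 of 4.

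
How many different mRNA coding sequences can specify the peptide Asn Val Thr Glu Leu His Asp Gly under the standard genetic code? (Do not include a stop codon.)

Asn: 2 codons.
Val: 4 codons.
Thr: 4 codons.
Glu: 2 codons.
Leu: 6 codons.
His: 2 codons.
Asp: 2 codons.
Gly: 4 codons.
2 × 4 × 4 × 2 × 6 × 2 × 2 × 4 = 6144.

6144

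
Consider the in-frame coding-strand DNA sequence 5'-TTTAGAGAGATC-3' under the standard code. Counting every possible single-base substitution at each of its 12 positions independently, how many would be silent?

Codon 1 (TTT, Phe): 1 synonymous substitution.
Codon 2 (AGA, Arg): 2 synonymous substitutions.
Codon 3 (GAG, Glu): 1 synonymous substitution.
Codon 4 (ATC, Ile): 2 synonymous substitutions.
Total: 1 + 2 + 1 + 2 = 6.

6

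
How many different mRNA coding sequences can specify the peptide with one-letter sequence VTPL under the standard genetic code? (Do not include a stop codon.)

Val: 4 codons.
Thr: 4 codons.
Pro: 4 codons.
Leu: 6 codons.
4 × 4 × 4 × 6 = 384.

384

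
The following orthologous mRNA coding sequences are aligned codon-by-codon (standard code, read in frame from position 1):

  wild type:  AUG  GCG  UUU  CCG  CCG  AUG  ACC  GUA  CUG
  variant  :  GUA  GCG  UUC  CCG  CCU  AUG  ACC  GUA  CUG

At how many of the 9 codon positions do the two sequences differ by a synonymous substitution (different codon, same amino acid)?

Codon 1: AUG Met / GUA Val — nonsynonymous.
Codon 2: GCG Ala / GCG Ala — identical.
Codon 3: UUU Phe / UUC Phe — synonymous.
Codon 4: CCG Pro / CCG Pro — identical.
Codon 5: CCG Pro / CCU Pro — synonymous.
Codon 6: AUG Met / AUG Met — identical.
Codon 7: ACC Thr / ACC Thr — identical.
Codon 8: GUA Val / GUA Val — identical.
Codon 9: CUG Leu / CUG Leu — identical.
Synonymous differences: 2.

2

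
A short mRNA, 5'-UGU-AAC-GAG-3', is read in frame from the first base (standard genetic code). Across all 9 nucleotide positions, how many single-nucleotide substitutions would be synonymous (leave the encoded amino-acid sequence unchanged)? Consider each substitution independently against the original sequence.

Codon 1 (UGU, Cys): 1 synonymous substitution.
Codon 2 (AAC, Asn): 1 synonymous substitution.
Codon 3 (GAG, Glu): 1 synonymous substitution.
Total: 1 + 1 + 1 = 3.

3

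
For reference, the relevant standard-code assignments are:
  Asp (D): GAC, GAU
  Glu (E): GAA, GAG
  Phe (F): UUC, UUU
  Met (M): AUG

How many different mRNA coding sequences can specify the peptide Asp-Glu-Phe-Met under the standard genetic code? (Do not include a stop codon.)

8

Asp: 2 codons.
Glu: 2 codons.
Phe: 2 codons.
Met: 1 codon.
2 × 2 × 2 × 1 = 8.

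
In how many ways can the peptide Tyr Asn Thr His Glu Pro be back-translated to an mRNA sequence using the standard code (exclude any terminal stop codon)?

Tyr: 2 codons.
Asn: 2 codons.
Thr: 4 codons.
His: 2 codons.
Glu: 2 codons.
Pro: 4 codons.
2 × 2 × 4 × 2 × 2 × 4 = 256.

256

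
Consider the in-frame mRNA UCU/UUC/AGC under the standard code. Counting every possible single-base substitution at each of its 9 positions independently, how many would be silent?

Codon 1 (UCU, Ser): 3 synonymous substitutions.
Codon 2 (UUC, Phe): 1 synonymous substitution.
Codon 3 (AGC, Ser): 1 synonymous substitution.
Total: 3 + 1 + 1 = 5.

5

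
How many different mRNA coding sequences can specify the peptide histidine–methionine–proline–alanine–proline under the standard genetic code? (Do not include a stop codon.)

128

His: 2 codons.
Met: 1 codon.
Pro: 4 codons.
Ala: 4 codons.
Pro: 4 codons.
2 × 1 × 4 × 4 × 4 = 128.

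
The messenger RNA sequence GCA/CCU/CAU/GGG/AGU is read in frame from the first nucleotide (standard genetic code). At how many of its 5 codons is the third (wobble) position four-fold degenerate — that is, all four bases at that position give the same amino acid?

Codon 1 GCA (Ala): third position 4-fold.
Codon 2 CCU (Pro): third position 4-fold.
Codon 3 CAU (His): third position 2-fold.
Codon 4 GGG (Gly): third position 4-fold.
Codon 5 AGU (Ser): third position 2-fold.
Four-fold degenerate third positions: 3.

3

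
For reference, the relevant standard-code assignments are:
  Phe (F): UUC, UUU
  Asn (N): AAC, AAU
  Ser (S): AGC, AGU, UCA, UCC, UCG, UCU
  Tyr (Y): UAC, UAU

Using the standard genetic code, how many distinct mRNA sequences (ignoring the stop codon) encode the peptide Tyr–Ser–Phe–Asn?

Tyr: 2 codons.
Ser: 6 codons.
Phe: 2 codons.
Asn: 2 codons.
2 × 6 × 2 × 2 = 48.

48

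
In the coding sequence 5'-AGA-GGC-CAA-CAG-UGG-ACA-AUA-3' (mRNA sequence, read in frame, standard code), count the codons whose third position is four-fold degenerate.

2

Codon 1 AGA (Arg): third position 2-fold.
Codon 2 GGC (Gly): third position 4-fold.
Codon 3 CAA (Gln): third position 2-fold.
Codon 4 CAG (Gln): third position 2-fold.
Codon 5 UGG (Trp): third position 1-fold.
Codon 6 ACA (Thr): third position 4-fold.
Codon 7 AUA (Ile): third position 3-fold.
Four-fold degenerate third positions: 2.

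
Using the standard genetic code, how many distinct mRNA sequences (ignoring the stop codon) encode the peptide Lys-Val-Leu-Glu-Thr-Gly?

1536

Lys: 2 codons.
Val: 4 codons.
Leu: 6 codons.
Glu: 2 codons.
Thr: 4 codons.
Gly: 4 codons.
2 × 4 × 6 × 2 × 4 × 4 = 1536.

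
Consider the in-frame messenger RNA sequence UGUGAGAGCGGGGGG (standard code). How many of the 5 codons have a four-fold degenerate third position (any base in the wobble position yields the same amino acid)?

2

Codon 1 UGU (Cys): third position 2-fold.
Codon 2 GAG (Glu): third position 2-fold.
Codon 3 AGC (Ser): third position 2-fold.
Codon 4 GGG (Gly): third position 4-fold.
Codon 5 GGG (Gly): third position 4-fold.
Four-fold degenerate third positions: 2.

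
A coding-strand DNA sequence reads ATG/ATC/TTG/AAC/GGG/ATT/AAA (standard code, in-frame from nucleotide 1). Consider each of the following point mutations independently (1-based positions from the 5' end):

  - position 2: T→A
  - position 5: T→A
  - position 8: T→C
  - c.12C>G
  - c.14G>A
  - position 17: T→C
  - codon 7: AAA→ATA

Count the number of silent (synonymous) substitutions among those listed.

Codon 1: ATG (Met) → AAG (Lys) — missense.
Codon 2: ATC (Ile) → AAC (Asn) — missense.
Codon 3: TTG (Leu) → TCG (Ser) — missense.
Codon 4: AAC (Asn) → AAG (Lys) — missense.
Codon 5: GGG (Gly) → GAG (Glu) — missense.
Codon 6: ATT (Ile) → ACT (Thr) — missense.
Codon 7: AAA (Lys) → ATA (Ile) — missense.
Synonymous: 0 of 7.

0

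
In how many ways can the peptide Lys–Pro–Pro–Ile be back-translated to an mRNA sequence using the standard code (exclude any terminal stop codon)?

Lys: 2 codons.
Pro: 4 codons.
Pro: 4 codons.
Ile: 3 codons.
2 × 4 × 4 × 3 = 96.

96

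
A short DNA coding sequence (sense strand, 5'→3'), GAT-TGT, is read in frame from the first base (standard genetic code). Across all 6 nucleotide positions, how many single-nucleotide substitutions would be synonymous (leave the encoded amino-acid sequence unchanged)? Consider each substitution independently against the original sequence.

2

Codon 1 (GAT, Asp): 1 synonymous substitution.
Codon 2 (TGT, Cys): 1 synonymous substitution.
Total: 1 + 1 = 2.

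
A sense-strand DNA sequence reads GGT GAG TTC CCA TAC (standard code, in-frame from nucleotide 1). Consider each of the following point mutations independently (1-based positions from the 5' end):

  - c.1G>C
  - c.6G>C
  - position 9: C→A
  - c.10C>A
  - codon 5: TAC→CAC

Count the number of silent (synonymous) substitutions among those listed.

Codon 1: GGT (Gly) → CGT (Arg) — missense.
Codon 2: GAG (Glu) → GAC (Asp) — missense.
Codon 3: TTC (Phe) → TTA (Leu) — missense.
Codon 4: CCA (Pro) → ACA (Thr) — missense.
Codon 5: TAC (Tyr) → CAC (His) — missense.
Synonymous: 0 of 5.

0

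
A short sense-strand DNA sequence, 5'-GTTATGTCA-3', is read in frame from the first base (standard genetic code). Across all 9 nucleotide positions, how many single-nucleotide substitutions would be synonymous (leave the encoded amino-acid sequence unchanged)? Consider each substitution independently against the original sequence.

Codon 1 (GTT, Val): 3 synonymous substitutions.
Codon 2 (ATG, Met): 0 synonymous substitutions.
Codon 3 (TCA, Ser): 3 synonymous substitutions.
Total: 3 + 0 + 3 = 6.

6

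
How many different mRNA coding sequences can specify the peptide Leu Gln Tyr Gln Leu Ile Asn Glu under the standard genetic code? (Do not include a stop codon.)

Leu: 6 codons.
Gln: 2 codons.
Tyr: 2 codons.
Gln: 2 codons.
Leu: 6 codons.
Ile: 3 codons.
Asn: 2 codons.
Glu: 2 codons.
6 × 2 × 2 × 2 × 6 × 3 × 2 × 2 = 3456.

3456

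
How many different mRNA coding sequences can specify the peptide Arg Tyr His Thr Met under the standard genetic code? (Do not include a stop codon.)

96

Arg: 6 codons.
Tyr: 2 codons.
His: 2 codons.
Thr: 4 codons.
Met: 1 codon.
6 × 2 × 2 × 4 × 1 = 96.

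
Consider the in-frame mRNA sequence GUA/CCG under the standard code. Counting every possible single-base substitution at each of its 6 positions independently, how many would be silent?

Codon 1 (GUA, Val): 3 synonymous substitutions.
Codon 2 (CCG, Pro): 3 synonymous substitutions.
Total: 3 + 3 = 6.

6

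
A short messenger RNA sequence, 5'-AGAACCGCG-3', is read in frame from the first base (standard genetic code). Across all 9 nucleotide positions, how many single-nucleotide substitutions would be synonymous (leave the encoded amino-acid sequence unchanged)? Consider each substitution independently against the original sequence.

Codon 1 (AGA, Arg): 2 synonymous substitutions.
Codon 2 (ACC, Thr): 3 synonymous substitutions.
Codon 3 (GCG, Ala): 3 synonymous substitutions.
Total: 2 + 3 + 3 = 8.

8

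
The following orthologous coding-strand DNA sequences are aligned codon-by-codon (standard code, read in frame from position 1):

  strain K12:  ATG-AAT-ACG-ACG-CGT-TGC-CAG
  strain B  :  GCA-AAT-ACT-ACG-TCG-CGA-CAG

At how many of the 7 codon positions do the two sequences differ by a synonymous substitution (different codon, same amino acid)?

Codon 1: ATG Met / GCA Ala — nonsynonymous.
Codon 2: AAT Asn / AAT Asn — identical.
Codon 3: ACG Thr / ACT Thr — synonymous.
Codon 4: ACG Thr / ACG Thr — identical.
Codon 5: CGT Arg / TCG Ser — nonsynonymous.
Codon 6: TGC Cys / CGA Arg — nonsynonymous.
Codon 7: CAG Gln / CAG Gln — identical.
Synonymous differences: 1.

1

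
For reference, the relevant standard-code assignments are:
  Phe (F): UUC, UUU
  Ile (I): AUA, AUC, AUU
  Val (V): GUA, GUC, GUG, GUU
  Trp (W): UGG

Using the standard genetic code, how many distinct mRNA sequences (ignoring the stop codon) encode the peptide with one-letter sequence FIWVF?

Phe: 2 codons.
Ile: 3 codons.
Trp: 1 codon.
Val: 4 codons.
Phe: 2 codons.
2 × 3 × 1 × 4 × 2 = 48.

48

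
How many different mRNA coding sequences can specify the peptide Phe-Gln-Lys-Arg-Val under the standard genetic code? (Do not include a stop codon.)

192

Phe: 2 codons.
Gln: 2 codons.
Lys: 2 codons.
Arg: 6 codons.
Val: 4 codons.
2 × 2 × 2 × 6 × 4 = 192.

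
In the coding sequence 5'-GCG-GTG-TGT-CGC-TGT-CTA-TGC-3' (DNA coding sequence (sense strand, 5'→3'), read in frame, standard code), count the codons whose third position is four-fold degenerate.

Codon 1 GCG (Ala): third position 4-fold.
Codon 2 GTG (Val): third position 4-fold.
Codon 3 TGT (Cys): third position 2-fold.
Codon 4 CGC (Arg): third position 4-fold.
Codon 5 TGT (Cys): third position 2-fold.
Codon 6 CTA (Leu): third position 4-fold.
Codon 7 TGC (Cys): third position 2-fold.
Four-fold degenerate third positions: 4.

4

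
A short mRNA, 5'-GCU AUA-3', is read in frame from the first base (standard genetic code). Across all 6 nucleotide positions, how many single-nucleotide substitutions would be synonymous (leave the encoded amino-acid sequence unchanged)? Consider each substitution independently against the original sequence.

Codon 1 (GCU, Ala): 3 synonymous substitutions.
Codon 2 (AUA, Ile): 2 synonymous substitutions.
Total: 3 + 2 = 5.

5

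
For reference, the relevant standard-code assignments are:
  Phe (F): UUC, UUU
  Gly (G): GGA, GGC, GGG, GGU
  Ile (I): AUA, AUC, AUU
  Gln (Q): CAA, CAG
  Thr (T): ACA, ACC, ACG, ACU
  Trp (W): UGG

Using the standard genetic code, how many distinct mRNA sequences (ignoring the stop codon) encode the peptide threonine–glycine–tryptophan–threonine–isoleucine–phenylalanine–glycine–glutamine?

Thr: 4 codons.
Gly: 4 codons.
Trp: 1 codon.
Thr: 4 codons.
Ile: 3 codons.
Phe: 2 codons.
Gly: 4 codons.
Gln: 2 codons.
4 × 4 × 1 × 4 × 3 × 2 × 4 × 2 = 3072.

3072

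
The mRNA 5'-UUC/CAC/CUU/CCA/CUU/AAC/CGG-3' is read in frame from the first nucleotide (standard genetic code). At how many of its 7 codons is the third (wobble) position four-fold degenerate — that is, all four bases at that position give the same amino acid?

4

Codon 1 UUC (Phe): third position 2-fold.
Codon 2 CAC (His): third position 2-fold.
Codon 3 CUU (Leu): third position 4-fold.
Codon 4 CCA (Pro): third position 4-fold.
Codon 5 CUU (Leu): third position 4-fold.
Codon 6 AAC (Asn): third position 2-fold.
Codon 7 CGG (Arg): third position 4-fold.
Four-fold degenerate third positions: 4.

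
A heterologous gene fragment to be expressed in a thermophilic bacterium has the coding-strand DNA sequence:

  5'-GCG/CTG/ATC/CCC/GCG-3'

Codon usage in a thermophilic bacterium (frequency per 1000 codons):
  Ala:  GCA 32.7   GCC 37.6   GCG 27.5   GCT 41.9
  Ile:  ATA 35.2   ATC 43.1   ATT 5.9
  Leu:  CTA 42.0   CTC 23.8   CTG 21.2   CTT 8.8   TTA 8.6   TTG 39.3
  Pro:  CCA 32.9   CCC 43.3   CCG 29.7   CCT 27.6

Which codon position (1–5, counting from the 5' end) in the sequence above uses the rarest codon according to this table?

Codon 1 GCG (Ala): 27.5 per 1000.
Codon 2 CTG (Leu): 21.2 per 1000.
Codon 3 ATC (Ile): 43.1 per 1000.
Codon 4 CCC (Pro): 43.3 per 1000.
Codon 5 GCG (Ala): 27.5 per 1000.
Lowest frequency is 21.2 at codon 2.

2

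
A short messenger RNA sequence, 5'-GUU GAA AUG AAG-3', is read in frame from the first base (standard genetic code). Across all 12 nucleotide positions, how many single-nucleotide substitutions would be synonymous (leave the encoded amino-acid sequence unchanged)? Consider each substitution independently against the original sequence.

Codon 1 (GUU, Val): 3 synonymous substitutions.
Codon 2 (GAA, Glu): 1 synonymous substitution.
Codon 3 (AUG, Met): 0 synonymous substitutions.
Codon 4 (AAG, Lys): 1 synonymous substitution.
Total: 3 + 1 + 0 + 1 = 5.

5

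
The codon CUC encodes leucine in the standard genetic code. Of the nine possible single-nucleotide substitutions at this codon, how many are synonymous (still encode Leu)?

3

Position 1: none → 0 synonymous.
Position 2: none → 0 synonymous.
Position 3: CUU, CUA, CUG → 3 synonymous.
Total: 0 + 0 + 3 = 3.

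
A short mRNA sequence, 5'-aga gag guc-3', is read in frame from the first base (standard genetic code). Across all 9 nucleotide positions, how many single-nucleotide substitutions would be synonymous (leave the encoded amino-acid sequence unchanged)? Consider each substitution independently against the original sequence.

6

Codon 1 (AGA, Arg): 2 synonymous substitutions.
Codon 2 (GAG, Glu): 1 synonymous substitution.
Codon 3 (GUC, Val): 3 synonymous substitutions.
Total: 2 + 1 + 3 = 6.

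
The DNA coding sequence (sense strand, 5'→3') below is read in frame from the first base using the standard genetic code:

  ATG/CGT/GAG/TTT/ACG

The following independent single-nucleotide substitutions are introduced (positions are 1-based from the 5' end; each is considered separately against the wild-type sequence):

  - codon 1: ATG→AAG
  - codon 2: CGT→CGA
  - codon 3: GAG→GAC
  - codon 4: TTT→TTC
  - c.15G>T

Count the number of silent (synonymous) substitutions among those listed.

Codon 1: ATG (Met) → AAG (Lys) — missense.
Codon 2: CGT (Arg) → CGA (Arg) — synonymous.
Codon 3: GAG (Glu) → GAC (Asp) — missense.
Codon 4: TTT (Phe) → TTC (Phe) — synonymous.
Codon 5: ACG (Thr) → ACT (Thr) — synonymous.
Synonymous: 3 of 5.

3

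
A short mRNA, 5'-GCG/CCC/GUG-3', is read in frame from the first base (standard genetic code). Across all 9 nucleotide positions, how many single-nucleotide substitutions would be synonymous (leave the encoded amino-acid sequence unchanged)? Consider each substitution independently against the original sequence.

9

Codon 1 (GCG, Ala): 3 synonymous substitutions.
Codon 2 (CCC, Pro): 3 synonymous substitutions.
Codon 3 (GUG, Val): 3 synonymous substitutions.
Total: 3 + 3 + 3 = 9.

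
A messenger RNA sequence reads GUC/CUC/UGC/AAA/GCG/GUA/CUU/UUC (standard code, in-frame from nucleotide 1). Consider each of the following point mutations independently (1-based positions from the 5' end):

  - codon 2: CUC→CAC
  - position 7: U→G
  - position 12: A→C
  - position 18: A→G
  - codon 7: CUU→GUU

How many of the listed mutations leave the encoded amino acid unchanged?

Codon 2: CUC (Leu) → CAC (His) — missense.
Codon 3: UGC (Cys) → GGC (Gly) — missense.
Codon 4: AAA (Lys) → AAC (Asn) — missense.
Codon 6: GUA (Val) → GUG (Val) — synonymous.
Codon 7: CUU (Leu) → GUU (Val) — missense.
Synonymous: 1 of 5.

1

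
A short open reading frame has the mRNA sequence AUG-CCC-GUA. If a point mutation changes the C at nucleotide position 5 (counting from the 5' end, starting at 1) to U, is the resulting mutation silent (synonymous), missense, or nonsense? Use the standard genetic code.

Position 5 falls in codon 2: CCC → Pro.
After the substitution the codon is CUC → Leu.
Pro ≠ Leu, so this is a missense mutation.

missense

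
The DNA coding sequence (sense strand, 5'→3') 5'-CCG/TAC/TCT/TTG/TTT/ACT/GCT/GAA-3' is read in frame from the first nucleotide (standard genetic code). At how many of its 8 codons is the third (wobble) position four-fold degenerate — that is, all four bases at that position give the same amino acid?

4

Codon 1 CCG (Pro): third position 4-fold.
Codon 2 TAC (Tyr): third position 2-fold.
Codon 3 TCT (Ser): third position 4-fold.
Codon 4 TTG (Leu): third position 2-fold.
Codon 5 TTT (Phe): third position 2-fold.
Codon 6 ACT (Thr): third position 4-fold.
Codon 7 GCT (Ala): third position 4-fold.
Codon 8 GAA (Glu): third position 2-fold.
Four-fold degenerate third positions: 4.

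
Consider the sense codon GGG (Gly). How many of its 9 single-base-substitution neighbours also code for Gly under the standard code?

Position 1: none → 0 synonymous.
Position 2: none → 0 synonymous.
Position 3: GGT, GGC, GGA → 3 synonymous.
Total: 0 + 0 + 3 = 3.

3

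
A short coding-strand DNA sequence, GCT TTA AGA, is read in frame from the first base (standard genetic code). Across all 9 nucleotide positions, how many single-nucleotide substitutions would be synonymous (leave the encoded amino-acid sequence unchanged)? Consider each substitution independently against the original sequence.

Codon 1 (GCT, Ala): 3 synonymous substitutions.
Codon 2 (TTA, Leu): 2 synonymous substitutions.
Codon 3 (AGA, Arg): 2 synonymous substitutions.
Total: 3 + 2 + 2 = 7.

7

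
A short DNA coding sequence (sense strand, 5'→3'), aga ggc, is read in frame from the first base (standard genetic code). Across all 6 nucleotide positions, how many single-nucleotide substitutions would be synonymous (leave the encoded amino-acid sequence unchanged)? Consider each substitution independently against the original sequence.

Codon 1 (AGA, Arg): 2 synonymous substitutions.
Codon 2 (GGC, Gly): 3 synonymous substitutions.
Total: 2 + 3 = 5.

5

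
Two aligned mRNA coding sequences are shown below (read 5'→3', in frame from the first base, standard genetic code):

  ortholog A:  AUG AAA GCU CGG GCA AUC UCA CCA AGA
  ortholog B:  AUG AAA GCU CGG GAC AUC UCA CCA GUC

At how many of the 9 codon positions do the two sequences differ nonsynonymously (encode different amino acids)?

2

Codon 1: AUG Met / AUG Met — identical.
Codon 2: AAA Lys / AAA Lys — identical.
Codon 3: GCU Ala / GCU Ala — identical.
Codon 4: CGG Arg / CGG Arg — identical.
Codon 5: GCA Ala / GAC Asp — nonsynonymous.
Codon 6: AUC Ile / AUC Ile — identical.
Codon 7: UCA Ser / UCA Ser — identical.
Codon 8: CCA Pro / CCA Pro — identical.
Codon 9: AGA Arg / GUC Val — nonsynonymous.
Nonsynonymous differences: 2.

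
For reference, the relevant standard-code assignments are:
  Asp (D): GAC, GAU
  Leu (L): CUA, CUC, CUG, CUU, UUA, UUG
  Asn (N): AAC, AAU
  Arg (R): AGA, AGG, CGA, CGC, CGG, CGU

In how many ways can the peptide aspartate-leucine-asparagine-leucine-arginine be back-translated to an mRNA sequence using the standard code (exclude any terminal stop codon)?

864

Asp: 2 codons.
Leu: 6 codons.
Asn: 2 codons.
Leu: 6 codons.
Arg: 6 codons.
2 × 6 × 2 × 6 × 6 = 864.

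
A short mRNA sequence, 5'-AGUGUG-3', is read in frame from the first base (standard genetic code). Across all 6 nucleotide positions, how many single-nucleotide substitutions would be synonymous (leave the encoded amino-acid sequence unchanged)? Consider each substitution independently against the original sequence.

4

Codon 1 (AGU, Ser): 1 synonymous substitution.
Codon 2 (GUG, Val): 3 synonymous substitutions.
Total: 1 + 3 = 4.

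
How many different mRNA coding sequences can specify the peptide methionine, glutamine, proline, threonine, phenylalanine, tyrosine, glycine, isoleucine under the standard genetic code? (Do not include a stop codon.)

1536

Met: 1 codon.
Gln: 2 codons.
Pro: 4 codons.
Thr: 4 codons.
Phe: 2 codons.
Tyr: 2 codons.
Gly: 4 codons.
Ile: 3 codons.
1 × 2 × 4 × 4 × 2 × 2 × 4 × 3 = 1536.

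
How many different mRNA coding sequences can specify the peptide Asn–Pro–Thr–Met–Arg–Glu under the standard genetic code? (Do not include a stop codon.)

Asn: 2 codons.
Pro: 4 codons.
Thr: 4 codons.
Met: 1 codon.
Arg: 6 codons.
Glu: 2 codons.
2 × 4 × 4 × 1 × 6 × 2 = 384.

384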